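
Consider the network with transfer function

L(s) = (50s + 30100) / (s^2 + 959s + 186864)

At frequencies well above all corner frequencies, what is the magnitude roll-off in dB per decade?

Each pole contributes −20 dB/decade at high frequency; each zero contributes +20 dB/decade.
Net: 1 zero(s) − 2 pole(s) → -20 dB/decade.

-20 dB/decade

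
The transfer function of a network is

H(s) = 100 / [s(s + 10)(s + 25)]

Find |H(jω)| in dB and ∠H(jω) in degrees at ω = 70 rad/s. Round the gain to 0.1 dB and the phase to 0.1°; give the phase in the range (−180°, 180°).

-71.3 dB, 117.8°

At s = jω = j70:
pole (s+10): 10 + j70 → |·| = √(10²+70²) = √5000 ≈ 70.711, ∠ = arctan(70/10) ≈ 81.87°
pole (s+25): 25 + j70 → |·| = √(25²+70²) = √5525 ≈ 74.33, ∠ = arctan(70/25) ≈ 70.35°
pole at origin: |s| = 70, ∠ = 90.00° (in denominator)
|H| = 100 / 3.6792e+05 ≈ 0.0002718
Gain = 20 log₁₀(0.0002718) ≈ -71.32 dB
∠H = 0.00° − 242.22° = -242.22° ≡ 117.78° (principal value)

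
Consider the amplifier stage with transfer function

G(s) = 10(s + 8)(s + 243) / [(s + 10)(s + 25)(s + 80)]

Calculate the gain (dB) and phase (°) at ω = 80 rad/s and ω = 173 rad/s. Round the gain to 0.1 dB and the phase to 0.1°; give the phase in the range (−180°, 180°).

At s = jω = j80:
zero (s+8): 8 + j80 → |·| = √(8²+80²) = √6464 ≈ 80.399, ∠ = arctan(80/8) ≈ 84.29°
zero (s+243): 243 + j80 → |·| = √(243²+80²) = √65449 ≈ 255.83, ∠ = arctan(80/243) ≈ 18.22°
pole (s+10): 10 + j80 → |·| = √(10²+80²) = √6500 ≈ 80.623, ∠ = arctan(80/10) ≈ 82.87°
pole (s+25): 25 + j80 → |·| = √(25²+80²) = √7025 ≈ 83.815, ∠ = arctan(80/25) ≈ 72.65°
pole (s+80): 80 + j80 → |·| = √(80²+80²) = √12800 ≈ 113.14, ∠ = arctan(80/80) ≈ 45.00°
|G| = 10 · 20568 / 7.6453e+05 ≈ 0.26903
Gain = 20 log₁₀(0.26903) ≈ -11.40 dB
∠G = 102.51° − 200.52° = -98.01°

At s = jω = j173:
zero (s+8): 8 + j173 → |·| = √(8²+173²) = √29993 ≈ 173.18, ∠ = arctan(173/8) ≈ 87.35°
zero (s+243): 243 + j173 → |·| = √(243²+173²) = √88978 ≈ 298.29, ∠ = arctan(173/243) ≈ 35.45°
pole (s+10): 10 + j173 → |·| = √(10²+173²) = √30029 ≈ 173.29, ∠ = arctan(173/10) ≈ 86.69°
pole (s+25): 25 + j173 → |·| = √(25²+173²) = √30554 ≈ 174.8, ∠ = arctan(173/25) ≈ 81.78°
pole (s+80): 80 + j173 → |·| = √(80²+173²) = √36329 ≈ 190.6, ∠ = arctan(173/80) ≈ 65.18°
|G| = 10 · 51658 / 5.7735e+06 ≈ 0.089474
Gain = 20 log₁₀(0.089474) ≈ -20.97 dB
∠G = 122.80° − 233.65° = -110.85°

ω = 80: -11.4 dB, -98.0°; ω = 173: -21.0 dB, -110.9°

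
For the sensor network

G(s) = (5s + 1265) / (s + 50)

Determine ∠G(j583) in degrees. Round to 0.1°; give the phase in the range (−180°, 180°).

Substitute s = j583:
Numerator: 5(j583) + 1265 = 1265 + j2915
Denominator: (j583) + 50 = 50 + j583
|N| = √(1265² + 2915²) ≈ 3177.6, ∠N ≈ 66.54°
|D| = √(50² + 583²) ≈ 585.14, ∠D ≈ 85.10°
∠G = 66.54° − 85.10° = -18.56°

-18.6°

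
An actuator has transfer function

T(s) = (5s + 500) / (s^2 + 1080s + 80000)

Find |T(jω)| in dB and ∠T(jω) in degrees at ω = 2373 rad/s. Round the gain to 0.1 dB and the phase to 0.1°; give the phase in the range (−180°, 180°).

-54.2 dB, -67.6°

Substitute s = j2373:
Numerator: 5(j2373) + 500 = 500 + j11865
Denominator: (j2373)^2 + 1080(j2373) + 80000 = -5551129 + j2562840
|N| = √(500² + 11865²) ≈ 11876, ∠N ≈ 87.59°
|D| = √(5551129² + 2562840²) ≈ 6.1142e+06, ∠D ≈ 155.22°
|T| = 11876 / 6.1142e+06 ≈ 0.0019424
Gain = 20 log₁₀(0.0019424) ≈ -54.23 dB
∠T = 87.59° − 155.22° = -67.63°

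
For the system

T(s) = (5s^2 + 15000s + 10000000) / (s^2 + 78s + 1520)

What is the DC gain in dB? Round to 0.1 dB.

T(0) = 10000000 / 1520 ≈ 6578.9
20 log₁₀(6578.9) ≈ 76.36 dB

76.4 dB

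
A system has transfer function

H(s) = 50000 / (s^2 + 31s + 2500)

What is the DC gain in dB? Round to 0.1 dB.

26.0 dB

H(0) = 50000 / 2500 = 20
20 log₁₀(20) ≈ 26.02 dB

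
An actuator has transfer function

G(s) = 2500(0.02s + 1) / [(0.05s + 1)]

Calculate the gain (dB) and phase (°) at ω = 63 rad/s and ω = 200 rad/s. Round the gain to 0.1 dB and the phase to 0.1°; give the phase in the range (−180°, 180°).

ω = 63: 61.7 dB, -20.8°; ω = 200: 60.2 dB, -8.3°

At ω = 63 rad/s:
zero (1 + j63·0.02) = 1 + j1.26 → |·| ≈ 1.6086, ∠ ≈ 51.56°
pole (1 + j63·0.05) = 1 + j3.15 → |·| ≈ 3.3049, ∠ ≈ 72.39°
|G| = 2500 · 1.6086 / (3.3049) ≈ 1216.8
Gain = 20 log₁₀(1216.8) ≈ 61.70 dB
∠G = (51.56°) − (72.39°) = -20.83°

At ω = 200 rad/s:
zero (1 + j200·0.02) = 1 + j4 → |·| ≈ 4.1231, ∠ ≈ 75.96°
pole (1 + j200·0.05) = 1 + j10 → |·| ≈ 10.05, ∠ ≈ 84.29°
|G| = 2500 · 4.1231 / (10.05) ≈ 1025.6
Gain = 20 log₁₀(1025.6) ≈ 60.22 dB
∠G = (75.96°) − (84.29°) = -8.33°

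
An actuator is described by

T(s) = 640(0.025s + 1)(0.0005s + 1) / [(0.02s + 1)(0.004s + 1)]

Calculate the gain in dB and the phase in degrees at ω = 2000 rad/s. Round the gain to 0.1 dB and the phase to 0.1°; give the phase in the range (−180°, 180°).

42.9 dB, -37.6°

At ω = 2000 rad/s:
zero (1 + j2000·0.025) = 1 + j50 → |·| ≈ 50.01, ∠ ≈ 88.85°
zero (1 + j2000·0.0005) = 1 + j1 → |·| ≈ 1.4142, ∠ ≈ 45.00°
pole (1 + j2000·0.02) = 1 + j40 → |·| ≈ 40.012, ∠ ≈ 88.57°
pole (1 + j2000·0.004) = 1 + j8 → |·| ≈ 8.0623, ∠ ≈ 82.87°
|T| = 640 · 50.01 · 1.4142 / (40.012 · 8.0623) ≈ 140.31
Gain = 20 log₁₀(140.31) ≈ 42.94 dB
∠T = (88.85° + 45.00°) − (88.57° + 82.87°) = -37.59°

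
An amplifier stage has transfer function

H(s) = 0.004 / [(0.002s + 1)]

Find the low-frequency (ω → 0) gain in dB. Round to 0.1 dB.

-48.0 dB

H(0) = 0.004 · 1 / 1 = 0.004
20 log₁₀(0.004) ≈ -47.96 dB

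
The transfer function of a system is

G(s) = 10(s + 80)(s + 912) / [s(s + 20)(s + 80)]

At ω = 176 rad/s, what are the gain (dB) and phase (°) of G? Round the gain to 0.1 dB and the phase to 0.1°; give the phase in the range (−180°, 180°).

At s = jω = j176:
zero (s+80): 80 + j176 → |·| = √(80²+176²) = √37376 ≈ 193.33, ∠ = arctan(176/80) ≈ 65.56°
zero (s+912): 912 + j176 → |·| = √(912²+176²) = √862720 ≈ 928.83, ∠ = arctan(176/912) ≈ 10.92°
pole (s+20): 20 + j176 → |·| = √(20²+176²) = √31376 ≈ 177.13, ∠ = arctan(176/20) ≈ 83.52°
pole (s+80): 80 + j176 → |·| = √(80²+176²) = √37376 ≈ 193.33, ∠ = arctan(176/80) ≈ 65.56°
pole at origin: |s| = 176, ∠ = 90.00° (in denominator)
|G| = 10 · 1.7957e+05 / 6.027e+06 ≈ 0.29794
Gain = 20 log₁₀(0.29794) ≈ -10.52 dB
∠G = 76.48° − 239.08° = -162.60°

-10.5 dB, -162.6°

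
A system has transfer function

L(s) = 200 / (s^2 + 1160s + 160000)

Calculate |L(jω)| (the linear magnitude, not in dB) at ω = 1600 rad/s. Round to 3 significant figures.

6.59e-05

Substitute s = j1600:
Numerator: 200 = 200 + j0
Denominator: (j1600)^2 + 1160(j1600) + 160000 = -2400000 + j1856000
|N| = √(200² + 0²) ≈ 200, ∠N ≈ 0.00°
|D| = √(2400000² + 1856000²) ≈ 3.0339e+06, ∠D ≈ 142.28°
|L| = 200 / 3.0339e+06 ≈ 6.5922e-05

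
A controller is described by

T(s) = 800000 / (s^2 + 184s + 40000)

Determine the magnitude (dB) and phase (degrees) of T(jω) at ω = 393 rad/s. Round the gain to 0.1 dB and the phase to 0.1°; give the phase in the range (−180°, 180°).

15.4 dB, -147.7°

At s = jω = j393:
quadratic: (j393)² + 184·j393 + 40000 = -114449 + j72312 → |·| ≈ 1.3538e+05, ∠ ≈ 147.71°
|T| = 800000 / 1.3538e+05 ≈ 5.9093
Gain = 20 log₁₀(5.9093) ≈ 15.43 dB
∠T = 0.00° − 147.71° = -147.71°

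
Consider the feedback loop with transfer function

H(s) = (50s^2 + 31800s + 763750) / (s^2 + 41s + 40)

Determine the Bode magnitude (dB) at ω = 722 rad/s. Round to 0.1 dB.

Substitute s = j722:
Numerator: 50(j722)^2 + 31800(j722) + 763750 = -25300450 + j22959600
Denominator: (j722)^2 + 41(j722) + 40 = -521244 + j29602
|N| = √(25300450² + 22959600²) ≈ 3.4165e+07, ∠N ≈ 137.78°
|D| = √(521244² + 29602²) ≈ 5.2208e+05, ∠D ≈ 176.75°
|H| = 3.4165e+07 / 5.2208e+05 ≈ 65.44
Gain = 20 log₁₀(65.44) ≈ 36.32 dB

36.3 dB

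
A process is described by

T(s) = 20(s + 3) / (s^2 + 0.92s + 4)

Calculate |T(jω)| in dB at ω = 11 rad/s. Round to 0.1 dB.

5.8 dB

At s = jω = j11:
zero (s+3): 3 + j11 → |·| = √(3²+11²) = √130 ≈ 11.402, ∠ = arctan(11/3) ≈ 74.74°
quadratic: (j11)² + 0.92·j11 + 4 = -117 + j10.12 → |·| ≈ 117.44, ∠ ≈ 175.06°
|T| = 20 · 11.402 / 117.44 ≈ 1.9418
Gain = 20 log₁₀(1.9418) ≈ 5.76 dB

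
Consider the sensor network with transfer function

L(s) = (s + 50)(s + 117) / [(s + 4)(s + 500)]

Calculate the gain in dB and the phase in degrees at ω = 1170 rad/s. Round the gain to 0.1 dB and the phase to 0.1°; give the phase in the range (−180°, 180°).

-0.7 dB, 15.2°

At s = jω = j1170:
zero (s+50): 50 + j1170 → |·| = √(50²+1170²) = √1371400 ≈ 1171.1, ∠ = arctan(1170/50) ≈ 87.55°
zero (s+117): 117 + j1170 → |·| = √(117²+1170²) = √1382589 ≈ 1175.8, ∠ = arctan(1170/117) ≈ 84.29°
pole (s+4): 4 + j1170 → |·| = √(4²+1170²) = √1368916 ≈ 1170, ∠ = arctan(1170/4) ≈ 89.80°
pole (s+500): 500 + j1170 → |·| = √(500²+1170²) = √1618900 ≈ 1272.4, ∠ = arctan(1170/500) ≈ 66.86°
|L| = 1 · 1.377e+06 / 1.4887e+06 ≈ 0.92497
Gain = 20 log₁₀(0.92497) ≈ -0.68 dB
∠L = 171.84° − 156.66° = 15.18°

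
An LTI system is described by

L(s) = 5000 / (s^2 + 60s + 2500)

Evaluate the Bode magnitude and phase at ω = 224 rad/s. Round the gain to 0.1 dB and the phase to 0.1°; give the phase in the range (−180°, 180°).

At s = jω = j224:
quadratic: (j224)² + 60·j224 + 2500 = -47676 + j13440 → |·| ≈ 49534, ∠ ≈ 164.26°
|L| = 5000 / 49534 ≈ 0.10094
Gain = 20 log₁₀(0.10094) ≈ -19.92 dB
∠L = 0.00° − 164.26° = -164.26°

-19.9 dB, -164.3°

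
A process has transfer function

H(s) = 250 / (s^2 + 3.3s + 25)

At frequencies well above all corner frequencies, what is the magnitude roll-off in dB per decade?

-40 dB/decade

Each pole contributes −20 dB/decade at high frequency; each zero contributes +20 dB/decade.
Net: 0 zero(s) − 2 pole(s) → -40 dB/decade.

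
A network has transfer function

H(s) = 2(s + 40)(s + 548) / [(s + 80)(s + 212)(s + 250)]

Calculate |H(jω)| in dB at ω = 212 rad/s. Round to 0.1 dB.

-38.9 dB

At s = jω = j212:
zero (s+40): 40 + j212 → |·| = √(40²+212²) = √46544 ≈ 215.74, ∠ = arctan(212/40) ≈ 79.32°
zero (s+548): 548 + j212 → |·| = √(548²+212²) = √345248 ≈ 587.58, ∠ = arctan(212/548) ≈ 21.15°
pole (s+80): 80 + j212 → |·| = √(80²+212²) = √51344 ≈ 226.59, ∠ = arctan(212/80) ≈ 69.33°
pole (s+212): 212 + j212 → |·| = √(212²+212²) = √89888 ≈ 299.81, ∠ = arctan(212/212) ≈ 45.00°
pole (s+250): 250 + j212 → |·| = √(250²+212²) = √107444 ≈ 327.79, ∠ = arctan(212/250) ≈ 40.30°
|H| = 2 · 1.2676e+05 / 2.2268e+07 ≈ 0.011385
Gain = 20 log₁₀(0.011385) ≈ -38.87 dB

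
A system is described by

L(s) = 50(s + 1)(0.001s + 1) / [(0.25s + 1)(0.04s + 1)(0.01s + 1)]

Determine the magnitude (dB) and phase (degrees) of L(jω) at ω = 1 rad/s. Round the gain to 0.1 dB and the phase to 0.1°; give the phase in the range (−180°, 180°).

At ω = 1 rad/s:
zero (1 + j1·1) = 1 + j1 → |·| ≈ 1.4142, ∠ ≈ 45.00°
zero (1 + j1·0.001) = 1 + j0.001 → |·| ≈ 1, ∠ ≈ 0.06°
pole (1 + j1·0.25) = 1 + j0.25 → |·| ≈ 1.0308, ∠ ≈ 14.04°
pole (1 + j1·0.04) = 1 + j0.04 → |·| ≈ 1.0008, ∠ ≈ 2.29°
pole (1 + j1·0.01) = 1 + j0.01 → |·| ≈ 1, ∠ ≈ 0.57°
|L| = 50 · 1.4142 · 1 / (1.0308 · 1.0008 · 1) ≈ 68.542
Gain = 20 log₁₀(68.542) ≈ 36.72 dB
∠L = (45.00° + 0.06°) − (14.04° + 2.29° + 0.57°) = 28.16°

36.7 dB, 28.2°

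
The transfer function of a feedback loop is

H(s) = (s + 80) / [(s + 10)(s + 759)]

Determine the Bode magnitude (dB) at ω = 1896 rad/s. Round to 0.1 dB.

At s = jω = j1896:
zero (s+80): 80 + j1896 → |·| = √(80²+1896²) = √3601216 ≈ 1897.7, ∠ = arctan(1896/80) ≈ 87.58°
pole (s+10): 10 + j1896 → |·| = √(10²+1896²) = √3594916 ≈ 1896, ∠ = arctan(1896/10) ≈ 89.70°
pole (s+759): 759 + j1896 → |·| = √(759²+1896²) = √4170897 ≈ 2042.3, ∠ = arctan(1896/759) ≈ 68.18°
|H| = 1 · 1897.7 / 3.8722e+06 ≈ 0.00049008
Gain = 20 log₁₀(0.00049008) ≈ -66.19 dB

-66.2 dB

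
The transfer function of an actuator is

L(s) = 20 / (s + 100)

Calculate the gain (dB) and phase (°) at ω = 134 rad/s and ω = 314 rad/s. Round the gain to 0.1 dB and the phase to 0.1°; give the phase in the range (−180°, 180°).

At s = jω = j134:
pole (s+100): 100 + j134 → |·| = √(100²+134²) = √27956 ≈ 167.2, ∠ = arctan(134/100) ≈ 53.27°
|L| = 20 / 167.2 ≈ 0.11962
Gain = 20 log₁₀(0.11962) ≈ -18.44 dB
∠L = 0.00° − 53.27° = -53.27°

At s = jω = j314:
pole (s+100): 100 + j314 → |·| = √(100²+314²) = √108596 ≈ 329.54, ∠ = arctan(314/100) ≈ 72.33°
|L| = 20 / 329.54 ≈ 0.060691
Gain = 20 log₁₀(0.060691) ≈ -24.34 dB
∠L = 0.00° − 72.33° = -72.33°

ω = 134: -18.4 dB, -53.3°; ω = 314: -24.3 dB, -72.3°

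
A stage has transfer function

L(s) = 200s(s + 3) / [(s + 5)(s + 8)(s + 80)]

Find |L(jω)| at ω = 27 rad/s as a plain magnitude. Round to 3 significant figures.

2.25

At s = jω = j27:
zero (s+3): 3 + j27 → |·| = √(3²+27²) = √738 ≈ 27.166, ∠ = arctan(27/3) ≈ 83.66°
zero at origin: s = j27 → |·| = 27, ∠ = 90.00°
pole (s+5): 5 + j27 → |·| = √(5²+27²) = √754 ≈ 27.459, ∠ = arctan(27/5) ≈ 79.51°
pole (s+8): 8 + j27 → |·| = √(8²+27²) = √793 ≈ 28.16, ∠ = arctan(27/8) ≈ 73.50°
pole (s+80): 80 + j27 → |·| = √(80²+27²) = √7129 ≈ 84.433, ∠ = arctan(27/80) ≈ 18.65°
|L| = 200 · 733.48 / 65287 ≈ 2.2469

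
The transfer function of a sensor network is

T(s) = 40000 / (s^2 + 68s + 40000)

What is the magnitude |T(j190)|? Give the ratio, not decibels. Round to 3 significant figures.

At s = jω = j190:
quadratic: (j190)² + 68·j190 + 40000 = 3900 + j12920 → |·| ≈ 13496, ∠ ≈ 73.20°
|T| = 40000 / 13496 ≈ 2.9638

2.96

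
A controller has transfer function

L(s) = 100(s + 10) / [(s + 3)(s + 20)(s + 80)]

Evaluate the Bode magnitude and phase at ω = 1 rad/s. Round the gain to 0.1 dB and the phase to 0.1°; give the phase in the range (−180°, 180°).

-14.1 dB, -16.3°

At s = jω = j1:
zero (s+10): 10 + j1 → |·| = √(10²+1²) = √101 ≈ 10.05, ∠ = arctan(1/10) ≈ 5.71°
pole (s+3): 3 + j1 → |·| = √(3²+1²) = √10 ≈ 3.1623, ∠ = arctan(1/3) ≈ 18.43°
pole (s+20): 20 + j1 → |·| = √(20²+1²) = √401 ≈ 20.025, ∠ = arctan(1/20) ≈ 2.86°
pole (s+80): 80 + j1 → |·| = √(80²+1²) = √6401 ≈ 80.006, ∠ = arctan(1/80) ≈ 0.72°
|L| = 100 · 10.05 / 5066.4 ≈ 0.19837
Gain = 20 log₁₀(0.19837) ≈ -14.05 dB
∠L = 5.71° − 22.01° = -16.30°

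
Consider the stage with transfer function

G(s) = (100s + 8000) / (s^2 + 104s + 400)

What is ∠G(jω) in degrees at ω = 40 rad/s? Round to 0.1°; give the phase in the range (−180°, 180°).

-79.5°

Substitute s = j40:
Numerator: 100(j40) + 8000 = 8000 + j4000
Denominator: (j40)^2 + 104(j40) + 400 = -1200 + j4160
|N| = √(8000² + 4000²) ≈ 8944.3, ∠N ≈ 26.57°
|D| = √(1200² + 4160²) ≈ 4329.6, ∠D ≈ 106.09°
∠G = 26.57° − 106.09° = -79.52°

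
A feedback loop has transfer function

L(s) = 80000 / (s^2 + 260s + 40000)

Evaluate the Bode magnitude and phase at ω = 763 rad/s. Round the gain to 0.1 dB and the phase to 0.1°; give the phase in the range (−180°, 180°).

-17.2 dB, -159.9°

At s = jω = j763:
quadratic: (j763)² + 260·j763 + 40000 = -542169 + j198380 → |·| ≈ 5.7732e+05, ∠ ≈ 159.90°
|L| = 80000 / 5.7732e+05 ≈ 0.13857
Gain = 20 log₁₀(0.13857) ≈ -17.17 dB
∠L = 0.00° − 159.90° = -159.90°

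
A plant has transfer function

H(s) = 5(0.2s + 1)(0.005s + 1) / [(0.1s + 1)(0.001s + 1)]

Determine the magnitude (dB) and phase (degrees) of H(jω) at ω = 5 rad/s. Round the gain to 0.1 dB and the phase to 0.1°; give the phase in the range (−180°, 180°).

16.0 dB, 19.6°

At ω = 5 rad/s:
zero (1 + j5·0.2) = 1 + j1 → |·| ≈ 1.4142, ∠ ≈ 45.00°
zero (1 + j5·0.005) = 1 + j0.025 → |·| ≈ 1.0003, ∠ ≈ 1.43°
pole (1 + j5·0.1) = 1 + j0.5 → |·| ≈ 1.118, ∠ ≈ 26.57°
pole (1 + j5·0.001) = 1 + j0.005 → |·| ≈ 1, ∠ ≈ 0.29°
|H| = 5 · 1.4142 · 1.0003 / (1.118 · 1) ≈ 6.3266
Gain = 20 log₁₀(6.3266) ≈ 16.02 dB
∠H = (45.00° + 1.43°) − (26.57° + 0.29°) = 19.57°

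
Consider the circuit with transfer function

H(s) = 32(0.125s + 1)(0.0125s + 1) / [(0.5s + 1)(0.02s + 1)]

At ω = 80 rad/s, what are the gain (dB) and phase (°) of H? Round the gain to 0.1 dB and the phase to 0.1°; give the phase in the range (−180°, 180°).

15.6 dB, -17.3°

At ω = 80 rad/s:
zero (1 + j80·0.125) = 1 + j10 → |·| ≈ 10.05, ∠ ≈ 84.29°
zero (1 + j80·0.0125) = 1 + j1 → |·| ≈ 1.4142, ∠ ≈ 45.00°
pole (1 + j80·0.5) = 1 + j40 → |·| ≈ 40.012, ∠ ≈ 88.57°
pole (1 + j80·0.02) = 1 + j1.6 → |·| ≈ 1.8868, ∠ ≈ 57.99°
|H| = 32 · 10.05 · 1.4142 / (40.012 · 1.8868) ≈ 6.0244
Gain = 20 log₁₀(6.0244) ≈ 15.60 dB
∠H = (84.29° + 45.00°) − (88.57° + 57.99°) = -17.27°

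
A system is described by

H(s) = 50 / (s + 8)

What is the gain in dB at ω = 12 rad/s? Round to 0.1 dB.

10.8 dB

Substitute s = j12:
Numerator: 50 = 50 + j0
Denominator: (j12) + 8 = 8 + j12
|N| = √(50² + 0²) ≈ 50, ∠N ≈ 0.00°
|D| = √(8² + 12²) ≈ 14.422, ∠D ≈ 56.31°
|H| = 50 / 14.422 ≈ 3.4669
Gain = 20 log₁₀(3.4669) ≈ 10.80 dB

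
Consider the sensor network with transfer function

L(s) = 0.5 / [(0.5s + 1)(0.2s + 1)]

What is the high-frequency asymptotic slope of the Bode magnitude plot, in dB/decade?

-40 dB/decade

Each pole contributes −20 dB/decade at high frequency; each zero contributes +20 dB/decade.
Net: 0 zero(s) − 2 pole(s) → -40 dB/decade.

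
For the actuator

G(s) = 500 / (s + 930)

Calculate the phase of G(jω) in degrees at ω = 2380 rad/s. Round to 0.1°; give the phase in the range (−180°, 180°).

At s = jω = j2380:
pole (s+930): 930 + j2380 → |·| = √(930²+2380²) = √6529300 ≈ 2555.2, ∠ = arctan(2380/930) ≈ 68.66°
∠G = 0.00° − 68.66° = -68.66°

-68.7°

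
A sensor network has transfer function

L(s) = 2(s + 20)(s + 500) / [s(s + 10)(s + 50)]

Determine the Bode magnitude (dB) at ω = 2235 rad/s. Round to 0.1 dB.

-60.8 dB

At s = jω = j2235:
zero (s+20): 20 + j2235 → |·| = √(20²+2235²) = √4995625 ≈ 2235.1, ∠ = arctan(2235/20) ≈ 89.49°
zero (s+500): 500 + j2235 → |·| = √(500²+2235²) = √5245225 ≈ 2290.2, ∠ = arctan(2235/500) ≈ 77.39°
pole (s+10): 10 + j2235 → |·| = √(10²+2235²) = √4995325 ≈ 2235, ∠ = arctan(2235/10) ≈ 89.74°
pole (s+50): 50 + j2235 → |·| = √(50²+2235²) = √4997725 ≈ 2235.6, ∠ = arctan(2235/50) ≈ 88.72°
pole at origin: |s| = 2235, ∠ = 90.00° (in denominator)
|L| = 2 · 5.1188e+06 / 1.1167e+10 ≈ 0.00091677
Gain = 20 log₁₀(0.00091677) ≈ -60.75 dB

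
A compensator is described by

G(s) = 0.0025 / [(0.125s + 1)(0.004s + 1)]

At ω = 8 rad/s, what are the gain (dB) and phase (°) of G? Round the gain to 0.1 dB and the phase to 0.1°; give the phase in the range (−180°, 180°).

-55.1 dB, -46.8°

At ω = 8 rad/s:
pole (1 + j8·0.125) = 1 + j1 → |·| ≈ 1.4142, ∠ ≈ 45.00°
pole (1 + j8·0.004) = 1 + j0.032 → |·| ≈ 1.0005, ∠ ≈ 1.83°
|G| = 0.0025 · 1 / (1.4142 · 1.0005) ≈ 0.0017669
Gain = 20 log₁₀(0.0017669) ≈ -55.06 dB
∠G = (0°) − (45.00° + 1.83°) = -46.83°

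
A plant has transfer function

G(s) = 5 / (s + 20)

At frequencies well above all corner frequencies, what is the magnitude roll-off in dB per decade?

Each pole contributes −20 dB/decade at high frequency; each zero contributes +20 dB/decade.
Net: 0 zero(s) − 1 pole(s) → -20 dB/decade.

-20 dB/decade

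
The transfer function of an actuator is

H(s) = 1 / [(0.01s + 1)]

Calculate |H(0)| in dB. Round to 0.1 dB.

H(0) = 1 · 1 / 1 = 1
20 log₁₀(1) ≈ 0.00 dB

0.0 dB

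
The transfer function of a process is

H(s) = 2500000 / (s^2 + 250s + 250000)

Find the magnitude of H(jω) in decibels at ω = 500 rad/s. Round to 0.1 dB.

At s = jω = j500:
quadratic: (j500)² + 250·j500 + 250000 = 0 + j125000 → |·| ≈ 1.25e+05, ∠ ≈ 90.00°
|H| = 2500000 / 1.25e+05 ≈ 20
Gain = 20 log₁₀(20) ≈ 26.02 dB

26.0 dB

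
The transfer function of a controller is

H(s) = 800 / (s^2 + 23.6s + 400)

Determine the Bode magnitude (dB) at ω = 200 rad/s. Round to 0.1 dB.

-34.0 dB

At s = jω = j200:
quadratic: (j200)² + 23.6·j200 + 400 = -39600 + j4720 → |·| ≈ 39880, ∠ ≈ 173.20°
|H| = 800 / 39880 ≈ 0.02006
Gain = 20 log₁₀(0.02006) ≈ -33.95 dB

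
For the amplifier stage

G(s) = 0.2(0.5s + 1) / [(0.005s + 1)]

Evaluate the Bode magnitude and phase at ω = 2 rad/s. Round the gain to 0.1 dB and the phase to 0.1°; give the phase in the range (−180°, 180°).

-11.0 dB, 44.4°

At ω = 2 rad/s:
zero (1 + j2·0.5) = 1 + j1 → |·| ≈ 1.4142, ∠ ≈ 45.00°
pole (1 + j2·0.005) = 1 + j0.01 → |·| ≈ 1, ∠ ≈ 0.57°
|G| = 0.2 · 1.4142 / (1) ≈ 0.28284
Gain = 20 log₁₀(0.28284) ≈ -10.97 dB
∠G = (45.00°) − (0.57°) = 44.43°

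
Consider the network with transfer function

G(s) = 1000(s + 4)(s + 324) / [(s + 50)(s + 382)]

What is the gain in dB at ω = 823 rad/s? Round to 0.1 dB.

At s = jω = j823:
zero (s+4): 4 + j823 → |·| = √(4²+823²) = √677345 ≈ 823.01, ∠ = arctan(823/4) ≈ 89.72°
zero (s+324): 324 + j823 → |·| = √(324²+823²) = √782305 ≈ 884.48, ∠ = arctan(823/324) ≈ 68.51°
pole (s+50): 50 + j823 → |·| = √(50²+823²) = √679829 ≈ 824.52, ∠ = arctan(823/50) ≈ 86.52°
pole (s+382): 382 + j823 → |·| = √(382²+823²) = √823253 ≈ 907.33, ∠ = arctan(823/382) ≈ 65.10°
|G| = 1000 · 7.2794e+05 / 7.4811e+05 ≈ 973.04
Gain = 20 log₁₀(973.04) ≈ 59.76 dB

59.8 dB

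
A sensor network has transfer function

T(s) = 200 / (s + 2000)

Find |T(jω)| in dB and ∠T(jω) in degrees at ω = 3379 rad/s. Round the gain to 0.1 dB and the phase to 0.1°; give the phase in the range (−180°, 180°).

-25.9 dB, -59.4°

Substitute s = j3379:
Numerator: 200 = 200 + j0
Denominator: (j3379) + 2000 = 2000 + j3379
|N| = √(200² + 0²) ≈ 200, ∠N ≈ 0.00°
|D| = √(2000² + 3379²) ≈ 3926.5, ∠D ≈ 59.38°
|T| = 200 / 3926.5 ≈ 0.050936
Gain = 20 log₁₀(0.050936) ≈ -25.86 dB
∠T = 0.00° − 59.38° = -59.38°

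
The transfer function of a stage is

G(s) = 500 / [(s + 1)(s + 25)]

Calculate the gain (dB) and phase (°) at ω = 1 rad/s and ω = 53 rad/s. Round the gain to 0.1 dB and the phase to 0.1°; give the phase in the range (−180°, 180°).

At s = jω = j1:
pole (s+1): 1 + j1 → |·| = √(1²+1²) = √2 ≈ 1.4142, ∠ = arctan(1/1) ≈ 45.00°
pole (s+25): 25 + j1 → |·| = √(25²+1²) = √626 ≈ 25.02, ∠ = arctan(1/25) ≈ 2.29°
|G| = 500 / 35.383 ≈ 14.131
Gain = 20 log₁₀(14.131) ≈ 23.00 dB
∠G = 0.00° − 47.29° = -47.29°

At s = jω = j53:
pole (s+1): 1 + j53 → |·| = √(1²+53²) = √2810 ≈ 53.009, ∠ = arctan(53/1) ≈ 88.92°
pole (s+25): 25 + j53 → |·| = √(25²+53²) = √3434 ≈ 58.6, ∠ = arctan(53/25) ≈ 64.75°
|G| = 500 / 3106.3 ≈ 0.16096
Gain = 20 log₁₀(0.16096) ≈ -15.87 dB
∠G = 0.00° − 153.67° = -153.67°

ω = 1: 23.0 dB, -47.3°; ω = 53: -15.9 dB, -153.7°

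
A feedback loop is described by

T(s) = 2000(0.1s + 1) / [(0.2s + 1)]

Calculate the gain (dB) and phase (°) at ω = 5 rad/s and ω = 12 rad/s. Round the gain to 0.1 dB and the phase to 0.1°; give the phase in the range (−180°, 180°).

At ω = 5 rad/s:
zero (1 + j5·0.1) = 1 + j0.5 → |·| ≈ 1.118, ∠ ≈ 26.57°
pole (1 + j5·0.2) = 1 + j1 → |·| ≈ 1.4142, ∠ ≈ 45.00°
|T| = 2000 · 1.118 / (1.4142) ≈ 1581.1
Gain = 20 log₁₀(1581.1) ≈ 63.98 dB
∠T = (26.57°) − (45.00°) = -18.43°

At ω = 12 rad/s:
zero (1 + j12·0.1) = 1 + j1.2 → |·| ≈ 1.562, ∠ ≈ 50.19°
pole (1 + j12·0.2) = 1 + j2.4 → |·| ≈ 2.6, ∠ ≈ 67.38°
|T| = 2000 · 1.562 / (2.6) ≈ 1201.5
Gain = 20 log₁₀(1201.5) ≈ 61.59 dB
∠T = (50.19°) − (67.38°) = -17.19°

ω = 5: 64.0 dB, -18.4°; ω = 12: 61.6 dB, -17.2°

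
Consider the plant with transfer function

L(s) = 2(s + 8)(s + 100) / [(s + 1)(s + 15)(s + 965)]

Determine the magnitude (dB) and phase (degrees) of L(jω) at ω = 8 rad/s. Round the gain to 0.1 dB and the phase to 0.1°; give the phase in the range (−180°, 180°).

-35.3 dB, -61.8°

At s = jω = j8:
zero (s+8): 8 + j8 → |·| = √(8²+8²) = √128 ≈ 11.314, ∠ = arctan(8/8) ≈ 45.00°
zero (s+100): 100 + j8 → |·| = √(100²+8²) = √10064 ≈ 100.32, ∠ = arctan(8/100) ≈ 4.57°
pole (s+1): 1 + j8 → |·| = √(1²+8²) = √65 ≈ 8.0623, ∠ = arctan(8/1) ≈ 82.87°
pole (s+15): 15 + j8 → |·| = √(15²+8²) = √289 ≈ 17, ∠ = arctan(8/15) ≈ 28.07°
pole (s+965): 965 + j8 → |·| = √(965²+8²) = √931289 ≈ 965.03, ∠ = arctan(8/965) ≈ 0.47°
|L| = 2 · 1135 / 1.3227e+05 ≈ 0.017162
Gain = 20 log₁₀(0.017162) ≈ -35.31 dB
∠L = 49.57° − 111.41° = -61.84°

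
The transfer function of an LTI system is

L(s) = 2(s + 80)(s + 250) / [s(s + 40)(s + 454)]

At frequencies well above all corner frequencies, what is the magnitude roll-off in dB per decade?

-20 dB/decade

Each pole contributes −20 dB/decade at high frequency; each zero contributes +20 dB/decade.
Net: 2 zero(s) − 3 pole(s) → -20 dB/decade.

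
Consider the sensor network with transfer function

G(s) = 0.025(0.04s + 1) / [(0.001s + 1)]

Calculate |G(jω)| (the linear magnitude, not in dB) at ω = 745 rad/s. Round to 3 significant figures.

0.598

At ω = 745 rad/s:
zero (1 + j745·0.04) = 1 + j29.8 → |·| ≈ 29.817, ∠ ≈ 88.08°
pole (1 + j745·0.001) = 1 + j0.745 → |·| ≈ 1.247, ∠ ≈ 36.69°
|G| = 0.025 · 29.817 / (1.247) ≈ 0.59777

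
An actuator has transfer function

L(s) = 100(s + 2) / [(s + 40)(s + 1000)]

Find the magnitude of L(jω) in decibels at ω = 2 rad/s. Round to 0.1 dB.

-43.0 dB

At s = jω = j2:
zero (s+2): 2 + j2 → |·| = √(2²+2²) = √8 ≈ 2.8284, ∠ = arctan(2/2) ≈ 45.00°
pole (s+40): 40 + j2 → |·| = √(40²+2²) = √1604 ≈ 40.05, ∠ = arctan(2/40) ≈ 2.86°
pole (s+1000): 1000 + j2 → |·| = √(1000²+2²) = √1000004 ≈ 1000, ∠ = arctan(2/1000) ≈ 0.11°
|L| = 100 · 2.8284 / 40050 ≈ 0.0070622
Gain = 20 log₁₀(0.0070622) ≈ -43.02 dB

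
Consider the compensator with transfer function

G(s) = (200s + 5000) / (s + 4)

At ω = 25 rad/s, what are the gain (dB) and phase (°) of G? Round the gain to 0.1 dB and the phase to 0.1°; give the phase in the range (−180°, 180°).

48.9 dB, -35.9°

Substitute s = j25:
Numerator: 200(j25) + 5000 = 5000 + j5000
Denominator: (j25) + 4 = 4 + j25
|N| = √(5000² + 5000²) ≈ 7071.1, ∠N ≈ 45.00°
|D| = √(4² + 25²) ≈ 25.318, ∠D ≈ 80.91°
|G| = 7071.1 / 25.318 ≈ 279.29
Gain = 20 log₁₀(279.29) ≈ 48.92 dB
∠G = 45.00° − 80.91° = -35.91°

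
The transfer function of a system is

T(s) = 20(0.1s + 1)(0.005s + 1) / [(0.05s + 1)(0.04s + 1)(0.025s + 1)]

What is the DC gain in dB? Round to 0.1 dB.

26.0 dB

T(0) = 20 · 1 / 1 = 20
20 log₁₀(20) ≈ 26.02 dB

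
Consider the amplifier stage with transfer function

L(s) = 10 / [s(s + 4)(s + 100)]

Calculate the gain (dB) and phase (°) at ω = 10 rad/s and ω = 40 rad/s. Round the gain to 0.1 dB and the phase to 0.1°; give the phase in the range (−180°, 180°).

At s = jω = j10:
pole (s+4): 4 + j10 → |·| = √(4²+10²) = √116 ≈ 10.77, ∠ = arctan(10/4) ≈ 68.20°
pole (s+100): 100 + j10 → |·| = √(100²+10²) = √10100 ≈ 100.5, ∠ = arctan(10/100) ≈ 5.71°
pole at origin: |s| = 10, ∠ = 90.00° (in denominator)
|L| = 10 / 10824 ≈ 0.00092387
Gain = 20 log₁₀(0.00092387) ≈ -60.69 dB
∠L = 0.00° − 163.91° = -163.91°

At s = jω = j40:
pole (s+4): 4 + j40 → |·| = √(4²+40²) = √1616 ≈ 40.2, ∠ = arctan(40/4) ≈ 84.29°
pole (s+100): 100 + j40 → |·| = √(100²+40²) = √11600 ≈ 107.7, ∠ = arctan(40/100) ≈ 21.80°
pole at origin: |s| = 40, ∠ = 90.00° (in denominator)
|L| = 10 / 1.7318e+05 ≈ 5.7743e-05
Gain = 20 log₁₀(5.7743e-05) ≈ -84.77 dB
∠L = 0.00° − 196.09° = -196.09° ≡ 163.91° (principal value)

ω = 10: -60.7 dB, -163.9°; ω = 40: -84.8 dB, 163.9°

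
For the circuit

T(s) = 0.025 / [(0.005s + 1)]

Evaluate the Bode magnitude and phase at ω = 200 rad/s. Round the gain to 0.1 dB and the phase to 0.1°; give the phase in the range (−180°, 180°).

-35.1 dB, -45.0°

At ω = 200 rad/s:
pole (1 + j200·0.005) = 1 + j1 → |·| ≈ 1.4142, ∠ ≈ 45.00°
|T| = 0.025 · 1 / (1.4142) ≈ 0.017678
Gain = 20 log₁₀(0.017678) ≈ -35.05 dB
∠T = (0°) − (45.00°) = -45.00°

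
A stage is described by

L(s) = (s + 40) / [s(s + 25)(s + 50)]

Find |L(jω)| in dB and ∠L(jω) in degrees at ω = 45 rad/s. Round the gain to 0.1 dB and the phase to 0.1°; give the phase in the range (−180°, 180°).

-68.3 dB, -144.6°

At s = jω = j45:
zero (s+40): 40 + j45 → |·| = √(40²+45²) = √3625 ≈ 60.208, ∠ = arctan(45/40) ≈ 48.37°
pole (s+25): 25 + j45 → |·| = √(25²+45²) = √2650 ≈ 51.478, ∠ = arctan(45/25) ≈ 60.95°
pole (s+50): 50 + j45 → |·| = √(50²+45²) = √4525 ≈ 67.268, ∠ = arctan(45/50) ≈ 41.99°
pole at origin: |s| = 45, ∠ = 90.00° (in denominator)
|L| = 1 · 60.208 / 1.5583e+05 ≈ 0.00038637
Gain = 20 log₁₀(0.00038637) ≈ -68.26 dB
∠L = 48.37° − 192.94° = -144.57°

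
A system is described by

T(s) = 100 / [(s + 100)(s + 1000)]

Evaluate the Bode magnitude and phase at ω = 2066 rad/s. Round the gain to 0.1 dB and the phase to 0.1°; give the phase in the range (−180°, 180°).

-93.5 dB, -151.4°

At s = jω = j2066:
pole (s+100): 100 + j2066 → |·| = √(100²+2066²) = √4278356 ≈ 2068.4, ∠ = arctan(2066/100) ≈ 87.23°
pole (s+1000): 1000 + j2066 → |·| = √(1000²+2066²) = √5268356 ≈ 2295.3, ∠ = arctan(2066/1000) ≈ 64.17°
|T| = 100 / 4.7476e+06 ≈ 2.1063e-05
Gain = 20 log₁₀(2.1063e-05) ≈ -93.53 dB
∠T = 0.00° − 151.40° = -151.40°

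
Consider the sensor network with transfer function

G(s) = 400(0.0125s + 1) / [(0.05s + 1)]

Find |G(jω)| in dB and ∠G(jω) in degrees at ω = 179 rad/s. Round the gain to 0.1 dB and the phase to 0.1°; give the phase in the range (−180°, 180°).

At ω = 179 rad/s:
zero (1 + j179·0.0125) = 1 + j2.2375 → |·| ≈ 2.4508, ∠ ≈ 65.92°
pole (1 + j179·0.05) = 1 + j8.95 → |·| ≈ 9.0057, ∠ ≈ 83.62°
|G| = 400 · 2.4508 / (9.0057) ≈ 108.86
Gain = 20 log₁₀(108.86) ≈ 40.74 dB
∠G = (65.92°) − (83.62°) = -17.70°

40.7 dB, -17.7°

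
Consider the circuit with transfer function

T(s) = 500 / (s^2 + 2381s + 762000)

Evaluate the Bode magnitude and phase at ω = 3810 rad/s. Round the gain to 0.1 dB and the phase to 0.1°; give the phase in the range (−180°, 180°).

-90.4 dB, -146.6°

Substitute s = j3810:
Numerator: 500 = 500 + j0
Denominator: (j3810)^2 + 2381(j3810) + 762000 = -13754100 + j9071610
|N| = √(500² + 0²) ≈ 500, ∠N ≈ 0.00°
|D| = √(13754100² + 9071610²) ≈ 1.6476e+07, ∠D ≈ 146.59°
|T| = 500 / 1.6476e+07 ≈ 3.0347e-05
Gain = 20 log₁₀(3.0347e-05) ≈ -90.36 dB
∠T = 0.00° − 146.59° = -146.59°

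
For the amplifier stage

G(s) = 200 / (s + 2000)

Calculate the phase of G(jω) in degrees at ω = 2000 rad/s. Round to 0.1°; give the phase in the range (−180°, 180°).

-45.0°

At s = jω = j2000:
pole (s+2000): 2000 + j2000 → |·| = √(2000²+2000²) = √8000000 ≈ 2828.4, ∠ = arctan(2000/2000) ≈ 45.00°
∠G = 0.00° − 45.00° = -45.00°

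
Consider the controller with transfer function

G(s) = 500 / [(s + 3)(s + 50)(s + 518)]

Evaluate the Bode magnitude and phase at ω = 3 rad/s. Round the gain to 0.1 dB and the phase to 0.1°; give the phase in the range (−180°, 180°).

At s = jω = j3:
pole (s+3): 3 + j3 → |·| = √(3²+3²) = √18 ≈ 4.2426, ∠ = arctan(3/3) ≈ 45.00°
pole (s+50): 50 + j3 → |·| = √(50²+3²) = √2509 ≈ 50.09, ∠ = arctan(3/50) ≈ 3.43°
pole (s+518): 518 + j3 → |·| = √(518²+3²) = √268333 ≈ 518.01, ∠ = arctan(3/518) ≈ 0.33°
|G| = 500 / 1.1008e+05 ≈ 0.0045422
Gain = 20 log₁₀(0.0045422) ≈ -46.85 dB
∠G = 0.00° − 48.76° = -48.76°

-46.9 dB, -48.8°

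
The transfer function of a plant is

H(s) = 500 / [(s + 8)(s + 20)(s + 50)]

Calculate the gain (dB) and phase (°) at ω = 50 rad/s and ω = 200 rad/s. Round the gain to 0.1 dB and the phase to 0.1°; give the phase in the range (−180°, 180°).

ω = 50: -51.7 dB, 165.9°; ω = 200: -84.4 dB, 112.0°

At s = jω = j50:
pole (s+8): 8 + j50 → |·| = √(8²+50²) = √2564 ≈ 50.636, ∠ = arctan(50/8) ≈ 80.91°
pole (s+20): 20 + j50 → |·| = √(20²+50²) = √2900 ≈ 53.852, ∠ = arctan(50/20) ≈ 68.20°
pole (s+50): 50 + j50 → |·| = √(50²+50²) = √5000 ≈ 70.711, ∠ = arctan(50/50) ≈ 45.00°
|H| = 500 / 1.9282e+05 ≈ 0.0025931
Gain = 20 log₁₀(0.0025931) ≈ -51.72 dB
∠H = 0.00° − 194.11° = -194.11° ≡ 165.89° (principal value)

At s = jω = j200:
pole (s+8): 8 + j200 → |·| = √(8²+200²) = √40064 ≈ 200.16, ∠ = arctan(200/8) ≈ 87.71°
pole (s+20): 20 + j200 → |·| = √(20²+200²) = √40400 ≈ 201, ∠ = arctan(200/20) ≈ 84.29°
pole (s+50): 50 + j200 → |·| = √(50²+200²) = √42500 ≈ 206.16, ∠ = arctan(200/50) ≈ 75.96°
|H| = 500 / 8.2943e+06 ≈ 6.0282e-05
Gain = 20 log₁₀(6.0282e-05) ≈ -84.40 dB
∠H = 0.00° − 247.96° = -247.96° ≡ 112.04° (principal value)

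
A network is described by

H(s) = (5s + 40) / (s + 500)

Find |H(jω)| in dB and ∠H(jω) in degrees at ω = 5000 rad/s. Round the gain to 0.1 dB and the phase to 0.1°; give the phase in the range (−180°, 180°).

13.9 dB, 5.6°

Substitute s = j5000:
Numerator: 5(j5000) + 40 = 40 + j25000
Denominator: (j5000) + 500 = 500 + j5000
|N| = √(40² + 25000²) ≈ 25000, ∠N ≈ 89.91°
|D| = √(500² + 5000²) ≈ 5024.9, ∠D ≈ 84.29°
|H| = 25000 / 5024.9 ≈ 4.9752
Gain = 20 log₁₀(4.9752) ≈ 13.94 dB
∠H = 89.91° − 84.29° = 5.62°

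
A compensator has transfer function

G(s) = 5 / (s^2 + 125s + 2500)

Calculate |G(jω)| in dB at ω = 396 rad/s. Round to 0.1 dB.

-90.2 dB

Substitute s = j396:
Numerator: 5 = 5 + j0
Denominator: (j396)^2 + 125(j396) + 2500 = -154316 + j49500
|N| = √(5² + 0²) ≈ 5, ∠N ≈ 0.00°
|D| = √(154316² + 49500²) ≈ 1.6206e+05, ∠D ≈ 162.22°
|G| = 5 / 1.6206e+05 ≈ 3.0853e-05
Gain = 20 log₁₀(3.0853e-05) ≈ -90.21 dB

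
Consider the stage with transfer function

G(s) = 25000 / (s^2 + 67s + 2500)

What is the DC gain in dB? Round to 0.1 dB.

G(0) = 25000 / 2500 = 10
20 log₁₀(10) ≈ 20.00 dB

20.0 dB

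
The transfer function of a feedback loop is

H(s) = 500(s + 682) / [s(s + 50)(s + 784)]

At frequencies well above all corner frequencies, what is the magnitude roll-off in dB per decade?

Each pole contributes −20 dB/decade at high frequency; each zero contributes +20 dB/decade.
Net: 1 zero(s) − 3 pole(s) → -40 dB/decade.

-40 dB/decade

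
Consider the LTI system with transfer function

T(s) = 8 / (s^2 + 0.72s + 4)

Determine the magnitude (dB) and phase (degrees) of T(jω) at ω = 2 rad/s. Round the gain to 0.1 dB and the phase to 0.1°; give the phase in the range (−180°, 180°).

At s = jω = j2:
quadratic: (j2)² + 0.72·j2 + 4 = 0 + j1.44 → |·| ≈ 1.44, ∠ ≈ 90.00°
|T| = 8 / 1.44 ≈ 5.5556
Gain = 20 log₁₀(5.5556) ≈ 14.89 dB
∠T = 0.00° − 90.00° = -90.00°

14.9 dB, -90.0°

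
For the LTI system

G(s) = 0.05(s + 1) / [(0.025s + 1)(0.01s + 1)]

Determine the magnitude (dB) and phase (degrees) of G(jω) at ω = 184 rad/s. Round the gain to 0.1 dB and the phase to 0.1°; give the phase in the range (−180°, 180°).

-0.6 dB, -49.5°

At ω = 184 rad/s:
zero (1 + j184·1) = 1 + j184 → |·| ≈ 184, ∠ ≈ 89.69°
pole (1 + j184·0.025) = 1 + j4.6 → |·| ≈ 4.7074, ∠ ≈ 77.74°
pole (1 + j184·0.01) = 1 + j1.84 → |·| ≈ 2.0942, ∠ ≈ 61.48°
|G| = 0.05 · 184 / (4.7074 · 2.0942) ≈ 0.93323
Gain = 20 log₁₀(0.93323) ≈ -0.60 dB
∠G = (89.69°) − (77.74° + 61.48°) = -49.53°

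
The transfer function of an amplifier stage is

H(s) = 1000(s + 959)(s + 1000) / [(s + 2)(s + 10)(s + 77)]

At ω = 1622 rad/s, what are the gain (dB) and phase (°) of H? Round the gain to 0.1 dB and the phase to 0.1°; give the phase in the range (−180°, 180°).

-1.5 dB, -149.1°

At s = jω = j1622:
zero (s+959): 959 + j1622 → |·| = √(959²+1622²) = √3550565 ≈ 1884.3, ∠ = arctan(1622/959) ≈ 59.41°
zero (s+1000): 1000 + j1622 → |·| = √(1000²+1622²) = √3630884 ≈ 1905.5, ∠ = arctan(1622/1000) ≈ 58.35°
pole (s+2): 2 + j1622 → |·| = √(2²+1622²) = √2630888 ≈ 1622, ∠ = arctan(1622/2) ≈ 89.93°
pole (s+10): 10 + j1622 → |·| = √(10²+1622²) = √2630984 ≈ 1622, ∠ = arctan(1622/10) ≈ 89.65°
pole (s+77): 77 + j1622 → |·| = √(77²+1622²) = √2636813 ≈ 1623.8, ∠ = arctan(1622/77) ≈ 87.28°
|H| = 1000 · 3.5905e+06 / 4.272e+09 ≈ 0.84047
Gain = 20 log₁₀(0.84047) ≈ -1.51 dB
∠H = 117.76° − 266.86° = -149.10°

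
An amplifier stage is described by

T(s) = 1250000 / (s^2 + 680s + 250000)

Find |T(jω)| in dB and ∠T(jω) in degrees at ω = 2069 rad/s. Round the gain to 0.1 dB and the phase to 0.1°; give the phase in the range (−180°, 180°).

At s = jω = j2069:
quadratic: (j2069)² + 680·j2069 + 250000 = -4030761 + j1406920 → |·| ≈ 4.2692e+06, ∠ ≈ 160.76°
|T| = 1250000 / 4.2692e+06 ≈ 0.29279
Gain = 20 log₁₀(0.29279) ≈ -10.67 dB
∠T = 0.00° − 160.76° = -160.76°

-10.7 dB, -160.8°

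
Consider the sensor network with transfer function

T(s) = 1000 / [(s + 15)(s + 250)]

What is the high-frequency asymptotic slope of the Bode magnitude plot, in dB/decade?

Each pole contributes −20 dB/decade at high frequency; each zero contributes +20 dB/decade.
Net: 0 zero(s) − 2 pole(s) → -40 dB/decade.

-40 dB/decade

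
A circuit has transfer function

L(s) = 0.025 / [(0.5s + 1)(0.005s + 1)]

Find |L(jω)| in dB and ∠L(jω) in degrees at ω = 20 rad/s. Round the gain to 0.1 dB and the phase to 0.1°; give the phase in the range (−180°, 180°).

-52.1 dB, -90.0°

At ω = 20 rad/s:
pole (1 + j20·0.5) = 1 + j10 → |·| ≈ 10.05, ∠ ≈ 84.29°
pole (1 + j20·0.005) = 1 + j0.1 → |·| ≈ 1.005, ∠ ≈ 5.71°
|L| = 0.025 · 1 / (10.05 · 1.005) ≈ 0.0024752
Gain = 20 log₁₀(0.0024752) ≈ -52.13 dB
∠L = (0°) − (84.29° + 5.71°) = -90.00°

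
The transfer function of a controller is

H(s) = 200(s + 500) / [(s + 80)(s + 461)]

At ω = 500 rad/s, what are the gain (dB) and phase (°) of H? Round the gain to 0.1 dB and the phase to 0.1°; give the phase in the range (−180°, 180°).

-7.7 dB, -83.2°

At s = jω = j500:
zero (s+500): 500 + j500 → |·| = √(500²+500²) = √500000 ≈ 707.11, ∠ = arctan(500/500) ≈ 45.00°
pole (s+80): 80 + j500 → |·| = √(80²+500²) = √256400 ≈ 506.36, ∠ = arctan(500/80) ≈ 80.91°
pole (s+461): 461 + j500 → |·| = √(461²+500²) = √462521 ≈ 680.09, ∠ = arctan(500/461) ≈ 47.32°
|H| = 200 · 707.11 / 3.4437e+05 ≈ 0.41067
Gain = 20 log₁₀(0.41067) ≈ -7.73 dB
∠H = 45.00° − 128.23° = -83.23°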